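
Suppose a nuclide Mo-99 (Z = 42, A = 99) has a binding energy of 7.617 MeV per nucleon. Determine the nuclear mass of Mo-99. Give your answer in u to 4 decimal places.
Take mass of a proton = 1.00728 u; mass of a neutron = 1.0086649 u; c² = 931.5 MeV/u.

98.9901 u

Total binding energy = 99 × 7.617 = 754.083 MeV
Mass defect = 754.083 MeV / (931.5 MeV/u) = 0.809536 u
Constituent mass = 42(1.00728) + 57(1.0086649) = 99.7996593 u
Nuclear mass = 99.7996593 − 0.809536 = 98.9901233 u ≈ 98.9901 u (to 4 decimal places)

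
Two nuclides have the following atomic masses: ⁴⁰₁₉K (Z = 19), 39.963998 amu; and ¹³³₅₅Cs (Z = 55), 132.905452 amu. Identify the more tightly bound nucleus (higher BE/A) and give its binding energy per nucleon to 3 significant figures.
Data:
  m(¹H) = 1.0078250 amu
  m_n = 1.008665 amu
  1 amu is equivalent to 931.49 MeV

⁴⁰₁₉K: Σm = 19(1.0078250) + 21(1.008665) = 40.3306400 amu; Δm = 0.3666420 amu; E_B = 341.52 MeV; E_B/A = 8.538 MeV
¹³³₅₅Cs: Σm = 55(1.0078250) + 78(1.008665) = 134.1062450 amu; Δm = 1.2007930 amu; E_B = 1118.5 MeV; E_B/A = 8.410 MeV
⁴⁰₁₉K has the higher binding energy per nucleon, so it is the more tightly bound nucleus.

⁴⁰₁₉K; 8.54 MeV/nucleon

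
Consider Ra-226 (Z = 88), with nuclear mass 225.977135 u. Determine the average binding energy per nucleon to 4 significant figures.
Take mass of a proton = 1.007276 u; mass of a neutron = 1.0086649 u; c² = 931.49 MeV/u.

7.662 MeV/nucleon

The nucleus contains 88 protons and 226 − 88 = 138 neutrons.
Mass of separated nucleons = 88(1.007276) + 138(1.0086649) = 88.640288 + 139.1957562 = 227.8360442 u
Δm = 227.8360442 − 225.977135 = 1.8589092 u
Converting to energy: 1.8589092 u × 931.49 MeV/u = 1731.56 MeV
BE/A = 1731.56 MeV / 226 = 7.662 MeV/nucleon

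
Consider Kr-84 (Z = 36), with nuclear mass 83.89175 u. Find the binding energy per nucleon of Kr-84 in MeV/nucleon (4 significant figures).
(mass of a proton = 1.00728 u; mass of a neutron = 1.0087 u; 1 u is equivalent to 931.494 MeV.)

Total constituent mass: 36 × 1.00728 + 48 × 1.0087 = 84.67968 u
The mass defect is 84.67968 − 83.89175 = 0.78793 u.
Binding energy = Δm·c² = 0.78793 × 931.494 MeV/u = 733.952 MeV
BE/A = 733.952 MeV / 84 = 8.738 MeV/nucleon

8.738 MeV/nucleon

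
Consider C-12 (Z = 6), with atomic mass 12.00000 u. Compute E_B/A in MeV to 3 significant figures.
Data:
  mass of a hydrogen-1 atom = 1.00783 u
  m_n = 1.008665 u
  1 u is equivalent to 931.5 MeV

Total constituent mass: 6 × 1.00783 + 6 × 1.008665 = 12.098970 u
The mass defect is 12.098970 − 12.00000 = 0.098970 u.
Binding energy = Δm·c² = 0.098970 × 931.5 MeV/u = 92.1906 MeV
Per nucleon: 92.1906 / 12 = 7.683 MeV

7.68 MeV/nucleon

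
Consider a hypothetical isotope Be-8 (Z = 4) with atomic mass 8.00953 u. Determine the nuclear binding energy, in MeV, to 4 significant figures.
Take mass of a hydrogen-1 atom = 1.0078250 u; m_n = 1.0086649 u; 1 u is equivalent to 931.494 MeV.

52.56 MeV

Z = 4, so N = A − Z = 8 − 4 = 4.
Σm = 4·m(¹H) + 4·m_n = 4.0313000 + 4.0346596 = 8.0659596 u
Δm = 8.0659596 − 8.00953 = 0.0564296 u
Binding energy = Δm·c² = 0.0564296 × 931.494 MeV/u = 52.5638 MeV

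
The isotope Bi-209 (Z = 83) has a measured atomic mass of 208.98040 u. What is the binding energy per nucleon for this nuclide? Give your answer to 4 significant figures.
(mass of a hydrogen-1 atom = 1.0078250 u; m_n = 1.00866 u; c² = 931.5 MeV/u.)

7.845 MeV/nucleon

Z = 83, so N = A − Z = 209 − 83 = 126.
Σm = 83·m(¹H) + 126·m_n = 83.6494750 + 127.09116 = 210.7406350 u
Mass defect Δm = 210.7406350 − 208.98040 = 1.7602350 u
E_B = 1.7602350 × 931.5 = 1639.66 MeV
BE/A = 1639.66 MeV / 209 = 7.845 MeV/nucleon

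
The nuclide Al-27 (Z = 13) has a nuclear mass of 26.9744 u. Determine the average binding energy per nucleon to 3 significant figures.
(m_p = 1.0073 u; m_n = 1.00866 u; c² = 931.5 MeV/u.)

With 13 protons and 14 neutrons (A = 27):
Mass of separated nucleons = 13(1.0073) + 14(1.00866) = 13.0949 + 14.12124 = 27.21614 u
Mass defect Δm = 27.21614 − 26.9744 = 0.24174 u
Converting to energy: 0.24174 u × 931.5 MeV/u = 225.181 MeV
Per nucleon: 225.181 / 27 = 8.340 MeV

8.34 MeV/nucleon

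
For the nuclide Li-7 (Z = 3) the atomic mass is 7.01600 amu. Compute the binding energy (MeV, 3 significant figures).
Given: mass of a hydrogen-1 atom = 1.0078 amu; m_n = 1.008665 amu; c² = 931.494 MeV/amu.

39.2 MeV

With 3 protons and 4 neutrons (A = 7):
Total constituent mass: 3 × 1.0078 + 4 × 1.008665 = 7.058060 amu
Δm = 7.058060 − 7.01600 = 0.042060 amu
Converting to energy: 0.042060 amu × 931.494 MeV/amu = 39.1786 MeV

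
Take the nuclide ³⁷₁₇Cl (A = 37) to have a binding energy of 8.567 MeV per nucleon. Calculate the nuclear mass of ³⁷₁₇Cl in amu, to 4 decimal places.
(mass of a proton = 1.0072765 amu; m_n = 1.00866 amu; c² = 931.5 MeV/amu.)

36.9566 amu

Total binding energy = 37 × 8.567 = 316.979 MeV
Mass defect = 316.979 MeV / (931.5 MeV/amu) = 0.340289 amu
Constituent mass = 17(1.0072765) + 20(1.00866) = 37.2969005 amu
Nuclear mass = 37.2969005 − 0.340289 = 36.9566115 amu ≈ 36.9566 amu (to 4 decimal places)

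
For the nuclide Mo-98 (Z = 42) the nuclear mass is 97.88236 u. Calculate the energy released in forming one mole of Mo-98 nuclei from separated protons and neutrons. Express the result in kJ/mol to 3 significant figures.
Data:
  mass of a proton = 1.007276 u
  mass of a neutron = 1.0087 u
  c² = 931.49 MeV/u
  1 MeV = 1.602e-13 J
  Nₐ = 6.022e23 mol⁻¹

8.18e+10 kJ/mol

Mass of separated nucleons = 42(1.007276) + 56(1.0087) = 42.305592 + 56.4872 = 98.792792 u
Mass defect Δm = 98.792792 − 97.88236 = 0.910432 u
E_B = 0.910432 × 931.49 = 848.058 MeV
Per nucleus in joules: 848.058 MeV × 1.602e-13 J/MeV = 1.3586e-10 J
Per mole: 1.3586e-10 J × 6.022e23 mol⁻¹ = 8.1815e+13 J/mol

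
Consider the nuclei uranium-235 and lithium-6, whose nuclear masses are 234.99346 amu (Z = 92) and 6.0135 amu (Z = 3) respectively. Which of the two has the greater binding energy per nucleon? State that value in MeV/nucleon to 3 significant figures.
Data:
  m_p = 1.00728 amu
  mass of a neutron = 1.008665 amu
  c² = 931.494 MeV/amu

uranium-235; 7.59 MeV/nucleon

uranium-235: Σm = 92(1.00728) + 143(1.008665) = 236.908855 amu; Δm = 1.915395 amu; E_B = 1784.2 MeV; E_B/A = 7.592 MeV
lithium-6: Σm = 3(1.00728) + 3(1.008665) = 6.047835 amu; Δm = 0.034335 amu; E_B = 31.9828 MeV; E_B/A = 5.330 MeV
uranium-235 has the higher binding energy per nucleon, so it is the more tightly bound nucleus.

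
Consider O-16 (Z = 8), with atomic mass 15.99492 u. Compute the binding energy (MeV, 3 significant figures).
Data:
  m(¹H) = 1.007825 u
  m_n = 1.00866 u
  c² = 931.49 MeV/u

128 MeV

The nucleus contains 8 protons and 16 − 8 = 8 neutrons.
Total constituent mass: 8 × 1.007825 + 8 × 1.00866 = 16.131880 u
Mass defect Δm = 16.131880 − 15.99492 = 0.136960 u
Binding energy = Δm·c² = 0.136960 × 931.49 MeV/u = 127.577 MeV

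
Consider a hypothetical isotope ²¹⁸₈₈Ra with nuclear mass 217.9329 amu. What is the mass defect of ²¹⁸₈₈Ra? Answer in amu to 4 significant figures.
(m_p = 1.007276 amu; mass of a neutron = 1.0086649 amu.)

1.834 amu

The nucleus contains 88 protons and 218 − 88 = 130 neutrons.
Total constituent mass: 88 × 1.007276 + 130 × 1.0086649 = 219.7667250 amu
Δm = 219.7667250 − 217.9329 = 1.8338250 amu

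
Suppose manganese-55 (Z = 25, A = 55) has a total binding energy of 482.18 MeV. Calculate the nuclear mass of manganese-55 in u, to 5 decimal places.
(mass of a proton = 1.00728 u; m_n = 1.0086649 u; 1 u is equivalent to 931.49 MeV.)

Mass defect = 482.18 MeV / (931.49 MeV/u) = 0.5176438 u
Constituent mass = 25(1.00728) + 30(1.0086649) = 55.4419470 u
Nuclear mass = 55.4419470 − 0.5176438 = 54.9243032 u ≈ 54.92430 u (to 5 decimal places)

54.92430 u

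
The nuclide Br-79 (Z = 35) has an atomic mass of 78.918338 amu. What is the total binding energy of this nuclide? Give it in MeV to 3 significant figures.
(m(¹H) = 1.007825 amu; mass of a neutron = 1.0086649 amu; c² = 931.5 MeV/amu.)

686 MeV

With 35 protons and 44 neutrons (A = 79):
Total constituent mass: 35 × 1.007825 + 44 × 1.0086649 = 79.6551306 amu
Δm = 79.6551306 − 78.918338 = 0.7367926 amu
Binding energy = Δm·c² = 0.7367926 × 931.5 MeV/amu = 686.322 MeV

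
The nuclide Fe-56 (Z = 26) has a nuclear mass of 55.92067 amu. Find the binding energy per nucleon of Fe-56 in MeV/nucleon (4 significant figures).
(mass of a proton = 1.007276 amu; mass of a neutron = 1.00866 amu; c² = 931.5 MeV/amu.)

The nucleus contains 26 protons and 56 − 26 = 30 neutrons.
Total constituent mass: 26 × 1.007276 + 30 × 1.00866 = 56.448976 amu
The mass defect is 56.448976 − 55.92067 = 0.528306 amu.
Converting to energy: 0.528306 amu × 931.5 MeV/amu = 492.117 MeV
BE/A = 492.117 MeV / 56 = 8.788 MeV/nucleon

8.788 MeV/nucleon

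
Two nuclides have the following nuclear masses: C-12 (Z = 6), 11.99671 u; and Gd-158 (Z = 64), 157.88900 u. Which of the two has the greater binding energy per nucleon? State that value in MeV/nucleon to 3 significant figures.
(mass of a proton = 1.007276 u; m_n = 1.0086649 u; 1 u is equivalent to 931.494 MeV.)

C-12: Σm = 6(1.007276) + 6(1.0086649) = 12.0956454 u; Δm = 0.0989354 u; E_B = 92.158 MeV; E_B/A = 7.680 MeV
Gd-158: Σm = 64(1.007276) + 94(1.0086649) = 159.2801646 u; Δm = 1.3911646 u; E_B = 1295.9 MeV; E_B/A = 8.202 MeV
Gd-158 has the higher binding energy per nucleon, so it is the more tightly bound nucleus.

Gd-158; 8.20 MeV/nucleon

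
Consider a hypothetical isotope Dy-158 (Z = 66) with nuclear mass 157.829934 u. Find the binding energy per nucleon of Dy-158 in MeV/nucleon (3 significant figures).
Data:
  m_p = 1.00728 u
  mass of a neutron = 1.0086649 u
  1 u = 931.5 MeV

8.54 MeV/nucleon

Total constituent mass: 66 × 1.00728 + 92 × 1.0086649 = 159.2776508 u
Mass defect Δm = 159.2776508 − 157.829934 = 1.4477168 u
Binding energy = Δm·c² = 1.4477168 × 931.5 MeV/u = 1348.55 MeV
BE/A = 1348.55 MeV / 158 = 8.535 MeV/nucleon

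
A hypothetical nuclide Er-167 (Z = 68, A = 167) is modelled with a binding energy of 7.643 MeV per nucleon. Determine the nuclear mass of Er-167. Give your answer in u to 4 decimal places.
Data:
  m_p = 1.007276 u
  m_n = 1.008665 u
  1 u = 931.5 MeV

Total binding energy = 167 × 7.643 = 1276.381 MeV
Mass defect = 1276.381 MeV / (931.5 MeV/u) = 1.370243 u
Constituent mass = 68(1.007276) + 99(1.008665) = 168.352603 u
Nuclear mass = 168.352603 − 1.370243 = 166.982360 u ≈ 166.9824 u (to 4 decimal places)

166.9824 u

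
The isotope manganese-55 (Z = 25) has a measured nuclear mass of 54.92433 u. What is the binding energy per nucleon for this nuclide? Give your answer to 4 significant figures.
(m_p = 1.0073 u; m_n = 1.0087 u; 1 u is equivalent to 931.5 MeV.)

8.793 MeV/nucleon

Total constituent mass: 25 × 1.0073 + 30 × 1.0087 = 55.4435 u
The mass defect is 55.4435 − 54.92433 = 0.51917 u.
Binding energy = Δm·c² = 0.51917 × 931.5 MeV/u = 483.607 MeV
Dividing by A = 55 gives 8.793 MeV per nucleon.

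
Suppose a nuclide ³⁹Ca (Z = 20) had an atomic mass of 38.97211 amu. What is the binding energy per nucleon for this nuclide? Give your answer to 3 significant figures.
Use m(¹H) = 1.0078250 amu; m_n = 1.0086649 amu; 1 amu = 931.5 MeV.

8.34 MeV/nucleon

Total constituent mass: 20 × 1.0078250 + 19 × 1.0086649 = 39.3211331 amu
Mass defect Δm = 39.3211331 − 38.97211 = 0.3490231 amu
Converting to energy: 0.3490231 amu × 931.5 MeV/amu = 325.115 MeV
BE/A = 325.115 MeV / 39 = 8.336 MeV/nucleon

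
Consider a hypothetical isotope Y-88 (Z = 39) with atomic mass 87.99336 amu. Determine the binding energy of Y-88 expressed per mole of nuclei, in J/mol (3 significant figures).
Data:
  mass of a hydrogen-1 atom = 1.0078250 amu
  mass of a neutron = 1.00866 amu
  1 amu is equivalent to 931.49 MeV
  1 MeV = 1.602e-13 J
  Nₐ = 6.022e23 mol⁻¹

With 39 protons and 49 neutrons (A = 88):
Mass of separated nucleons = 39(1.0078250) + 49(1.00866) = 39.3051750 + 49.42434 = 88.7295150 amu
The mass defect is 88.7295150 − 87.99336 = 0.7361550 amu.
Binding energy = Δm·c² = 0.7361550 × 931.49 MeV/amu = 685.721 MeV
Per nucleus in joules: 685.721 MeV × 1.602e-13 J/MeV = 1.0985e-10 J
Per mole: 1.0985e-10 J × 6.022e23 mol⁻¹ = 6.6152e+13 J/mol

6.62e+13 J/mol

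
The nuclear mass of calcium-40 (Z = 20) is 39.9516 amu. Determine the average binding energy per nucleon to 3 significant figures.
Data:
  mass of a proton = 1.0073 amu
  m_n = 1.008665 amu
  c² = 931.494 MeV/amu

Total constituent mass: 20 × 1.0073 + 20 × 1.008665 = 40.319300 amu
Δm = 40.319300 − 39.9516 = 0.367700 amu
E_B = 0.367700 × 931.494 = 342.510 MeV
Dividing by A = 40 gives 8.563 MeV per nucleon.

8.56 MeV/nucleon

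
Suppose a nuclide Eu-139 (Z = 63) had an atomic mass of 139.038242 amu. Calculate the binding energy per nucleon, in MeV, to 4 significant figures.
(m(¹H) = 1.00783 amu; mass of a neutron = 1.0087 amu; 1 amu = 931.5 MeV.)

The nucleus contains 63 protons and 139 − 63 = 76 neutrons.
Total constituent mass: 63 × 1.00783 + 76 × 1.0087 = 140.15449 amu
Δm = 140.15449 − 139.038242 = 1.116248 amu
Binding energy = Δm·c² = 1.116248 × 931.5 MeV/amu = 1039.785 MeV
Dividing by A = 139 gives 7.480 MeV per nucleon.

7.480 MeV/nucleon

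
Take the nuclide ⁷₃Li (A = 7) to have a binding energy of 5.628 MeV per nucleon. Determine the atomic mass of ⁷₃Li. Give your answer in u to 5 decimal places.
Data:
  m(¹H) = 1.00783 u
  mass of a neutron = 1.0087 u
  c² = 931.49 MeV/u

Total binding energy = 7 × 5.628 = 39.396 MeV
Mass defect = 39.396 MeV / (931.49 MeV/u) = 0.0422935 u
Constituent mass = 3(1.00783) + 4(1.0087) = 7.05829 u
Atomic mass = 7.05829 − 0.0422935 = 7.0159965 u ≈ 7.01600 u (to 5 decimal places)

7.01600 u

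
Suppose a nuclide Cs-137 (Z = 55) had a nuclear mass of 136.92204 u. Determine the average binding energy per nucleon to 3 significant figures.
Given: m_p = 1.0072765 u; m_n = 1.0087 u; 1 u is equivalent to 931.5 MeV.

8.10 MeV/nucleon

Mass of separated nucleons = 55(1.0072765) + 82(1.0087) = 55.4002075 + 82.7134 = 138.1136075 u
The mass defect is 138.1136075 − 136.92204 = 1.1915675 u.
E_B = 1.1915675 × 931.5 = 1109.95 MeV
Dividing by A = 137 gives 8.102 MeV per nucleon.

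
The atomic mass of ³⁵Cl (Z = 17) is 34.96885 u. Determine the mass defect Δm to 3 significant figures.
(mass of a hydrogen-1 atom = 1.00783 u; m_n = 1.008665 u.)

Total constituent mass: 17 × 1.00783 + 18 × 1.008665 = 35.289080 u
Mass defect Δm = 35.289080 − 34.96885 = 0.320230 u

0.320 u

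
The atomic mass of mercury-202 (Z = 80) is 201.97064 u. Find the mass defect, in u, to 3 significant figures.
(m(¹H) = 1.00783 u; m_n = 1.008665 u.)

The nucleus contains 80 protons and 202 − 80 = 122 neutrons.
Total constituent mass: 80 × 1.00783 + 122 × 1.008665 = 203.683530 u
Δm = 203.683530 − 201.97064 = 1.712890 u

1.71 u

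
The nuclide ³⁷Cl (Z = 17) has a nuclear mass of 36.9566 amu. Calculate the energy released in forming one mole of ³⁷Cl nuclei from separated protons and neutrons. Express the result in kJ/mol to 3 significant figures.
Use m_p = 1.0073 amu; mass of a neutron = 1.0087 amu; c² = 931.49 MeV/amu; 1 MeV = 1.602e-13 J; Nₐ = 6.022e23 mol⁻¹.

3.07e+10 kJ/mol

Mass of separated nucleons = 17(1.0073) + 20(1.0087) = 17.1241 + 20.1740 = 37.2981 amu
Δm = 37.2981 − 36.9566 = 0.3415 amu
Binding energy = Δm·c² = 0.3415 × 931.49 MeV/amu = 318.104 MeV
Per nucleus in joules: 318.104 MeV × 1.602e-13 J/MeV = 5.0960e-11 J
Per mole: 5.0960e-11 J × 6.022e23 mol⁻¹ = 3.0688e+13 J/mol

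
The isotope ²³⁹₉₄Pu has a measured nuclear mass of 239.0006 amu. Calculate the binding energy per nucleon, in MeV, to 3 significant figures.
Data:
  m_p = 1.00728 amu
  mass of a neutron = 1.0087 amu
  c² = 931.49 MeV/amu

7.58 MeV/nucleon

With 94 protons and 145 neutrons (A = 239):
Total constituent mass: 94 × 1.00728 + 145 × 1.0087 = 240.94582 amu
The mass defect is 240.94582 − 239.0006 = 1.94522 amu.
E_B = 1.94522 × 931.49 = 1811.95 MeV
BE/A = 1811.95 MeV / 239 = 7.581 MeV/nucleon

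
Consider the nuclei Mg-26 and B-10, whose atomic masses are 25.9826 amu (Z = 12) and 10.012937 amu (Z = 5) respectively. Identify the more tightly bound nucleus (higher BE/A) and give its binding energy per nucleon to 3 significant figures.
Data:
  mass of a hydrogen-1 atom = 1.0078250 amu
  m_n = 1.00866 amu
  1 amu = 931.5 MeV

Mg-26; 8.33 MeV/nucleon

Mg-26: Σm = 12(1.0078250) + 14(1.00866) = 26.2151400 amu; Δm = 0.2325400 amu; E_B = 216.61 MeV; E_B/A = 8.331 MeV
B-10: Σm = 5(1.0078250) + 5(1.00866) = 10.0824250 amu; Δm = 0.0694880 amu; E_B = 64.728 MeV; E_B/A = 6.473 MeV
Mg-26 has the higher binding energy per nucleon, so it is the more tightly bound nucleus.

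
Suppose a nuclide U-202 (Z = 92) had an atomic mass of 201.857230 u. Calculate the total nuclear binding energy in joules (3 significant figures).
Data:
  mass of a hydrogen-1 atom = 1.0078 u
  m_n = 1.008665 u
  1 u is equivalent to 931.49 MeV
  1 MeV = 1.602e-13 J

Z = 92, so N = A − Z = 202 − 92 = 110.
Total constituent mass: 92 × 1.0078 + 110 × 1.008665 = 203.670750 u
Δm = 203.670750 − 201.857230 = 1.813520 u
E_B = 1.813520 × 931.49 = 1689.28 MeV
In joules: 1689.28 MeV × 1.602e-13 J/MeV = 2.7062e-10 J

2.71e-10 J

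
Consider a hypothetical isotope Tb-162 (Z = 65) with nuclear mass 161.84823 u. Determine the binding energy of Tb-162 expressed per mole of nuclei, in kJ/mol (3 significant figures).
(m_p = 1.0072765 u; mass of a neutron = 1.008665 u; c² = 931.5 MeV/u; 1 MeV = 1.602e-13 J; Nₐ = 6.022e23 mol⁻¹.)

Mass of separated nucleons = 65(1.0072765) + 97(1.008665) = 65.4729725 + 97.840505 = 163.3134775 u
Mass defect Δm = 163.3134775 − 161.84823 = 1.4652475 u
E_B = 1.4652475 × 931.5 = 1364.88 MeV
Per nucleus in joules: 1364.88 MeV × 1.602e-13 J/MeV = 2.1865e-10 J
Per mole: 2.1865e-10 J × 6.022e23 mol⁻¹ = 1.3167e+14 J/mol

1.32e+11 kJ/mol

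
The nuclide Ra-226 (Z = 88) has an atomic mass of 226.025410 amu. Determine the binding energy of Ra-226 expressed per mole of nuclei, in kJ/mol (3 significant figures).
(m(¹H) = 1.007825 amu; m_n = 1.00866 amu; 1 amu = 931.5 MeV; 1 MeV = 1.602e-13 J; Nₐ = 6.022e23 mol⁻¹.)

1.67e+11 kJ/mol

With 88 protons and 138 neutrons (A = 226):
Total constituent mass: 88 × 1.007825 + 138 × 1.00866 = 227.883680 amu
Mass defect Δm = 227.883680 − 226.025410 = 1.858270 amu
Binding energy = Δm·c² = 1.858270 × 931.5 MeV/amu = 1730.98 MeV
Per nucleus in joules: 1730.98 MeV × 1.602e-13 J/MeV = 2.7730e-10 J
Per mole: 2.7730e-10 J × 6.022e23 mol⁻¹ = 1.6699e+14 J/mol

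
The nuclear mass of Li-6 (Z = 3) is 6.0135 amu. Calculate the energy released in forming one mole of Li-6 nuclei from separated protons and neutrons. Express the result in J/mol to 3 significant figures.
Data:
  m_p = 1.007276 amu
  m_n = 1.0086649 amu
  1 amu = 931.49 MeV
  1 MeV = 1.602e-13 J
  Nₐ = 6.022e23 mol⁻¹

Σm = 3·m_p + 3·m_n = 3.021828 + 3.0259947 = 6.0478227 amu
Mass defect Δm = 6.0478227 − 6.0135 = 0.0343227 amu
E_B = 0.0343227 × 931.49 = 31.9713 MeV
Per nucleus in joules: 31.9713 MeV × 1.602e-13 J/MeV = 5.1218e-12 J
Per mole: 5.1218e-12 J × 6.022e23 mol⁻¹ = 3.0843e+12 J/mol

3.08e+12 J/mol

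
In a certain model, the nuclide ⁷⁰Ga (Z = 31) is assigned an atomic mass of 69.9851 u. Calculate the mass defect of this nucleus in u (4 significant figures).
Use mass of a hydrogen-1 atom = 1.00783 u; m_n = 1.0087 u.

The nucleus contains 31 protons and 70 − 31 = 39 neutrons.
Mass of separated nucleons = 31(1.00783) + 39(1.0087) = 31.24273 + 39.3393 = 70.58203 u
Δm = 70.58203 − 69.9851 = 0.59693 u

0.5969 u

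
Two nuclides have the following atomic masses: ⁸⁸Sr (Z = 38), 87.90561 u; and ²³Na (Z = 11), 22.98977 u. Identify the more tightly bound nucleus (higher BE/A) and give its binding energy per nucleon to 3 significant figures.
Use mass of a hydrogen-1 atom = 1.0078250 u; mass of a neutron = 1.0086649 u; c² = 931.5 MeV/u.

⁸⁸Sr; 8.73 MeV/nucleon

⁸⁸Sr: Σm = 38(1.0078250) + 50(1.0086649) = 88.7305950 u; Δm = 0.8249850 u; E_B = 768.47 MeV; E_B/A = 8.733 MeV
²³Na: Σm = 11(1.0078250) + 12(1.0086649) = 23.1900538 u; Δm = 0.2002838 u; E_B = 186.56 MeV; E_B/A = 8.111 MeV
⁸⁸Sr has the higher binding energy per nucleon, so it is the more tightly bound nucleus.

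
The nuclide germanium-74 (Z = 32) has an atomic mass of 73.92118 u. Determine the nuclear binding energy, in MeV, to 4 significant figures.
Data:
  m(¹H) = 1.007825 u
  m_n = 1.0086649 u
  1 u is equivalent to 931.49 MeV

645.7 MeV

With 32 protons and 42 neutrons (A = 74):
Mass of separated nucleons = 32(1.007825) + 42(1.0086649) = 32.250400 + 42.3639258 = 74.6143258 u
Mass defect Δm = 74.6143258 − 73.92118 = 0.6931458 u
E_B = 0.6931458 × 931.49 = 645.658 MeV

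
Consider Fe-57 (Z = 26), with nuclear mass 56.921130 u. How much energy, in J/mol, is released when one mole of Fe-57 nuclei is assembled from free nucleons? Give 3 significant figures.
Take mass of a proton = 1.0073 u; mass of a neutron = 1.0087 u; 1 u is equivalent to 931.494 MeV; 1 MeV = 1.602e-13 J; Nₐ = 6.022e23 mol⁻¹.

With 26 protons and 31 neutrons (A = 57):
Total constituent mass: 26 × 1.0073 + 31 × 1.0087 = 57.4595 u
Mass defect Δm = 57.4595 − 56.921130 = 0.538370 u
Binding energy = Δm·c² = 0.538370 × 931.494 MeV/u = 501.488 MeV
Per nucleus in joules: 501.488 MeV × 1.602e-13 J/MeV = 8.0338e-11 J
Per mole: 8.0338e-11 J × 6.022e23 mol⁻¹ = 4.8380e+13 J/mol

4.84e+13 J/mol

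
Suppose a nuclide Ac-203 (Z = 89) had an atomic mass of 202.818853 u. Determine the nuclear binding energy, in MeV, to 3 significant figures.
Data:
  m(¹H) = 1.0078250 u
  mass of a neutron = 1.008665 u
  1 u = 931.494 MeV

Z = 89, so N = A − Z = 203 − 89 = 114.
Σm = 89·m(¹H) + 114·m_n = 89.6964250 + 114.987810 = 204.6842350 u
Mass defect Δm = 204.6842350 − 202.818853 = 1.8653820 u
Converting to energy: 1.8653820 u × 931.494 MeV/u = 1737.59 MeV

1740 MeV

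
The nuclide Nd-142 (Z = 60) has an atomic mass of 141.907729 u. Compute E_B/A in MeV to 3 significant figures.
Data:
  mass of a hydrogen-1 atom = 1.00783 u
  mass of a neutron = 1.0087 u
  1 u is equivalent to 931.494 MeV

Σm = 60·m(¹H) + 82·m_n = 60.46980 + 82.7134 = 143.18320 u
Δm = 143.18320 − 141.907729 = 1.275471 u
E_B = 1.275471 × 931.494 = 1188.09 MeV
Dividing by A = 142 gives 8.367 MeV per nucleon.

8.37 MeV/nucleon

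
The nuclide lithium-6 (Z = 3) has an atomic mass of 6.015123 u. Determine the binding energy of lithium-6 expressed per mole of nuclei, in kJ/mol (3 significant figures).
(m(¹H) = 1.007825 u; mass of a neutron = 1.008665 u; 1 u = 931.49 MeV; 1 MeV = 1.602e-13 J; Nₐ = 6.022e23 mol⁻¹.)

Z = 3, so N = A − Z = 6 − 3 = 3.
Mass of separated nucleons = 3(1.007825) + 3(1.008665) = 3.023475 + 3.025995 = 6.049470 u
Mass defect Δm = 6.049470 − 6.015123 = 0.034347 u
E_B = 0.034347 × 931.49 = 31.9939 MeV
Per nucleus in joules: 31.9939 MeV × 1.602e-13 J/MeV = 5.1254e-12 J
Per mole: 5.1254e-12 J × 6.022e23 mol⁻¹ = 3.0865e+12 J/mol

3.09e+09 kJ/mol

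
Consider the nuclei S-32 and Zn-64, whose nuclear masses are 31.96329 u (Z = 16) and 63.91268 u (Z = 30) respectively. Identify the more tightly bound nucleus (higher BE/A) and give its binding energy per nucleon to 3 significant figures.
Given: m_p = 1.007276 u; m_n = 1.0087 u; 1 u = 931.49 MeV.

S-32: Σm = 16(1.007276) + 16(1.0087) = 32.255616 u; Δm = 0.292326 u; E_B = 272.30 MeV; E_B/A = 8.509 MeV
Zn-64: Σm = 30(1.007276) + 34(1.0087) = 64.514080 u; Δm = 0.601400 u; E_B = 560.20 MeV; E_B/A = 8.753 MeV
Zn-64 has the higher binding energy per nucleon, so it is the more tightly bound nucleus.

Zn-64; 8.75 MeV/nucleon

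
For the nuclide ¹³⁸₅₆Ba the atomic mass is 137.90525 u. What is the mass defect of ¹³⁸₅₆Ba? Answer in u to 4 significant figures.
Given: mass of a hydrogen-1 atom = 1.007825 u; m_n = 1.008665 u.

1.243 u

With 56 protons and 82 neutrons (A = 138):
Σm = 56·m(¹H) + 82·m_n = 56.438200 + 82.710530 = 139.148730 u
The mass defect is 139.148730 − 137.90525 = 1.243480 u.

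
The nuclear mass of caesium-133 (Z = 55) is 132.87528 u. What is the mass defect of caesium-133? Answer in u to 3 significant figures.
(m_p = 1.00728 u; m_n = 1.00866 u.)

1.20 u

Mass of separated nucleons = 55(1.00728) + 78(1.00866) = 55.40040 + 78.67548 = 134.07588 u
Mass defect Δm = 134.07588 − 132.87528 = 1.20060 u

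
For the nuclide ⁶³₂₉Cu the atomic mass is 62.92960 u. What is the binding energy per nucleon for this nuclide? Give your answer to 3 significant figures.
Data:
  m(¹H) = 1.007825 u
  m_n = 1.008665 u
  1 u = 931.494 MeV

8.75 MeV/nucleon

Total constituent mass: 29 × 1.007825 + 34 × 1.008665 = 63.521535 u
Mass defect Δm = 63.521535 − 62.92960 = 0.591935 u
E_B = 0.591935 × 931.494 = 551.384 MeV
Dividing by A = 63 gives 8.752 MeV per nucleon.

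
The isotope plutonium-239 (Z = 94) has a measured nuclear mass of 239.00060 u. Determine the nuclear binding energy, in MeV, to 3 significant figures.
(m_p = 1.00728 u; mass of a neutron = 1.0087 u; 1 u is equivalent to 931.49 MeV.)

1810 MeV

The nucleus contains 94 protons and 239 − 94 = 145 neutrons.
Total constituent mass: 94 × 1.00728 + 145 × 1.0087 = 240.94582 u
The mass defect is 240.94582 − 239.00060 = 1.94522 u.
Binding energy = Δm·c² = 1.94522 × 931.49 MeV/u = 1811.95 MeV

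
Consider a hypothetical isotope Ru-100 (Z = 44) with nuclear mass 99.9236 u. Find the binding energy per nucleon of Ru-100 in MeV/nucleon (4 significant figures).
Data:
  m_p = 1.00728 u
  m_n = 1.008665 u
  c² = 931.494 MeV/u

With 44 protons and 56 neutrons (A = 100):
Σm = 44·m_p + 56·m_n = 44.32032 + 56.485240 = 100.805560 u
The mass defect is 100.805560 − 99.9236 = 0.881960 u.
Converting to energy: 0.881960 u × 931.494 MeV/u = 821.540 MeV
BE/A = 821.540 MeV / 100 = 8.215 MeV/nucleon

8.215 MeV/nucleon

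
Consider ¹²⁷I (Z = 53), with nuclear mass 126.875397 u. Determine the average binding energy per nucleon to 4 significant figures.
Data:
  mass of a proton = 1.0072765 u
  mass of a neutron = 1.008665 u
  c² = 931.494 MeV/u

Z = 53, so N = A − Z = 127 − 53 = 74.
Total constituent mass: 53 × 1.0072765 + 74 × 1.008665 = 128.0268645 u
Mass defect Δm = 128.0268645 − 126.875397 = 1.1514675 u
Binding energy = Δm·c² = 1.1514675 × 931.494 MeV/u = 1072.59 MeV
Per nucleon: 1072.59 / 127 = 8.446 MeV

8.446 MeV/nucleon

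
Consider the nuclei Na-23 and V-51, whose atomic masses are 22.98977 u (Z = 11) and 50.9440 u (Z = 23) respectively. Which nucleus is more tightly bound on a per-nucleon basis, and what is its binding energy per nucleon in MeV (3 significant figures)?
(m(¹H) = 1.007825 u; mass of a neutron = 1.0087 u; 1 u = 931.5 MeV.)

Na-23: Σm = 11(1.007825) + 12(1.0087) = 23.190475 u; Δm = 0.200705 u; E_B = 186.96 MeV; E_B/A = 8.129 MeV
V-51: Σm = 23(1.007825) + 28(1.0087) = 51.423575 u; Δm = 0.479575 u; E_B = 446.72 MeV; E_B/A = 8.759 MeV
V-51 has the higher binding energy per nucleon, so it is the more tightly bound nucleus.

V-51; 8.76 MeV/nucleon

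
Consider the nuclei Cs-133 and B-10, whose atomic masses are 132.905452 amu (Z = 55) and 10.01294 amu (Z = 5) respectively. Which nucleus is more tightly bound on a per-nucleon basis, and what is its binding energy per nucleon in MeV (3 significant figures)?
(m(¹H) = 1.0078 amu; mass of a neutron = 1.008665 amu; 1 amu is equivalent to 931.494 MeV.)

Cs-133; 8.40 MeV/nucleon

Cs-133: Σm = 55(1.0078) + 78(1.008665) = 134.104870 amu; Δm = 1.199418 amu; E_B = 1117.25 MeV; E_B/A = 8.400 MeV
B-10: Σm = 5(1.0078) + 5(1.008665) = 10.082325 amu; Δm = 0.069385 amu; E_B = 64.632 MeV; E_B/A = 6.463 MeV
Cs-133 has the higher binding energy per nucleon, so it is the more tightly bound nucleus.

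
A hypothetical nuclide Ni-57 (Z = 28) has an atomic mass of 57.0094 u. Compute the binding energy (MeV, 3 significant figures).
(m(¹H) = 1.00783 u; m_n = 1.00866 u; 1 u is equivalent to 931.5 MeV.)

429 MeV

With 28 protons and 29 neutrons (A = 57):
Mass of separated nucleons = 28(1.00783) + 29(1.00866) = 28.21924 + 29.25114 = 57.47038 u
Δm = 57.47038 − 57.0094 = 0.46098 u
Converting to energy: 0.46098 u × 931.5 MeV/u = 429.403 MeV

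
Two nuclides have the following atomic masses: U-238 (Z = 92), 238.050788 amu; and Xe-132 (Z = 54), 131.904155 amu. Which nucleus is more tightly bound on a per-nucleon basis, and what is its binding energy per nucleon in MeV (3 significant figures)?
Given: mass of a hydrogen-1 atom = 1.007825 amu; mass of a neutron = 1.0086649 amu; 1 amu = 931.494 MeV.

Xe-132; 8.43 MeV/nucleon

U-238: Σm = 92(1.007825) + 146(1.0086649) = 239.9849754 amu; Δm = 1.9341874 amu; E_B = 1801.7 MeV; E_B/A = 7.570 MeV
Xe-132: Σm = 54(1.007825) + 78(1.0086649) = 133.0984122 amu; Δm = 1.1942572 amu; E_B = 1112.44 MeV; E_B/A = 8.428 MeV
Xe-132 has the higher binding energy per nucleon, so it is the more tightly bound nucleus.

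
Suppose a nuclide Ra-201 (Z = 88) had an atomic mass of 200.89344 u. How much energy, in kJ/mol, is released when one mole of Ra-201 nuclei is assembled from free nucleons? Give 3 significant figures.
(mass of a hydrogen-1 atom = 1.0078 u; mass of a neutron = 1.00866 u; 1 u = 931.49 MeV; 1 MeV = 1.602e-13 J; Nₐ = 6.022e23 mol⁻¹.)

With 88 protons and 113 neutrons (A = 201):
Mass of separated nucleons = 88(1.0078) + 113(1.00866) = 88.6864 + 113.97858 = 202.66498 u
Mass defect Δm = 202.66498 − 200.89344 = 1.77154 u
Converting to energy: 1.77154 u × 931.49 MeV/u = 1650.17 MeV
Per nucleus in joules: 1650.17 MeV × 1.602e-13 J/MeV = 2.6436e-10 J
Per mole: 2.6436e-10 J × 6.022e23 mol⁻¹ = 1.5920e+14 J/mol

1.59e+11 kJ/mol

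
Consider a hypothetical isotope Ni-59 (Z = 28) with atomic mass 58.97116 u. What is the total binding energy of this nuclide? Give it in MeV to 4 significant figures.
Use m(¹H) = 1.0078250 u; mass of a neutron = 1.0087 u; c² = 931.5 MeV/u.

482.2 MeV

Z = 28, so N = A − Z = 59 − 28 = 31.
Mass of separated nucleons = 28(1.0078250) + 31(1.0087) = 28.2191000 + 31.2697 = 59.4888000 u
Δm = 59.4888000 − 58.97116 = 0.5176400 u
Binding energy = Δm·c² = 0.5176400 × 931.5 MeV/u = 482.182 MeV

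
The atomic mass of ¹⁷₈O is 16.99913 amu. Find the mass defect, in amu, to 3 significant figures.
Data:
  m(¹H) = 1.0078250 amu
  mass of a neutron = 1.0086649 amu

0.141 amu

With 8 protons and 9 neutrons (A = 17):
Σm = 8·m(¹H) + 9·m_n = 8.0626000 + 9.0779841 = 17.1405841 amu
The mass defect is 17.1405841 − 16.99913 = 0.1414541 amu.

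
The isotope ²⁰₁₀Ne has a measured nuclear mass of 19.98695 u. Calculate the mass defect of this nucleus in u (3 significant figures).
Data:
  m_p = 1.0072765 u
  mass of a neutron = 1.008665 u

0.172 u

With 10 protons and 10 neutrons (A = 20):
Mass of separated nucleons = 10(1.0072765) + 10(1.008665) = 10.0727650 + 10.086650 = 20.1594150 u
Δm = 20.1594150 − 19.98695 = 0.1724650 u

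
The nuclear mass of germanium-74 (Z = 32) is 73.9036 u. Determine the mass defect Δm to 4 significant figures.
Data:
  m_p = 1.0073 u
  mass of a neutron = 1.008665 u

With 32 protons and 42 neutrons (A = 74):
Mass of separated nucleons = 32(1.0073) + 42(1.008665) = 32.2336 + 42.363930 = 74.597530 u
Mass defect Δm = 74.597530 − 73.9036 = 0.693930 u

0.6939 u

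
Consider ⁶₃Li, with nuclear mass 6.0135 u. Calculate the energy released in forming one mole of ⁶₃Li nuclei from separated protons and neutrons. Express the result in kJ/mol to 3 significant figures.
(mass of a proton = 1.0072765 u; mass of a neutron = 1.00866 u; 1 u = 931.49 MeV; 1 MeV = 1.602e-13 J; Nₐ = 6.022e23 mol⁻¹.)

3.08e+09 kJ/mol

Total constituent mass: 3 × 1.0072765 + 3 × 1.00866 = 6.0478095 u
Mass defect Δm = 6.0478095 − 6.0135 = 0.0343095 u
E_B = 0.0343095 × 931.49 = 31.9590 MeV
Per nucleus in joules: 31.9590 MeV × 1.602e-13 J/MeV = 5.1198e-12 J
Per mole: 5.1198e-12 J × 6.022e23 mol⁻¹ = 3.0831e+12 J/mol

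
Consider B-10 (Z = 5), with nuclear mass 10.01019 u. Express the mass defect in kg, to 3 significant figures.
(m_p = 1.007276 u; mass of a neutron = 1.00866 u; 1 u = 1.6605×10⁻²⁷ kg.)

1.15e-28 kg

With 5 protons and 5 neutrons (A = 10):
Mass of separated nucleons = 5(1.007276) + 5(1.00866) = 5.036380 + 5.04330 = 10.079680 u
The mass defect is 10.079680 − 10.01019 = 0.069490 u.
In SI units: 0.069490 u × 1.6605×10⁻²⁷ kg/u = 1.1539e-28 kg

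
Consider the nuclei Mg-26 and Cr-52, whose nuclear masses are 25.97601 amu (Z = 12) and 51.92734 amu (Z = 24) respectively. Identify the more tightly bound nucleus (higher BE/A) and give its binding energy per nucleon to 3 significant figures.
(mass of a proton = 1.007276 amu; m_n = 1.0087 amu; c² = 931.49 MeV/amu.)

Mg-26: Σm = 12(1.007276) + 14(1.0087) = 26.209112 amu; Δm = 0.233102 amu; E_B = 217.13 MeV; E_B/A = 8.351 MeV
Cr-52: Σm = 24(1.007276) + 28(1.0087) = 52.418224 amu; Δm = 0.490884 amu; E_B = 457.25 MeV; E_B/A = 8.793 MeV
Cr-52 has the higher binding energy per nucleon, so it is the more tightly bound nucleus.

Cr-52; 8.79 MeV/nucleon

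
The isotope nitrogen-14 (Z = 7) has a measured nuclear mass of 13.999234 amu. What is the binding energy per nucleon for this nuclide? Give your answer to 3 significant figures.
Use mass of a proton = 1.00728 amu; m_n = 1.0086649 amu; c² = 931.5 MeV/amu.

With 7 protons and 7 neutrons (A = 14):
Mass of separated nucleons = 7(1.00728) + 7(1.0086649) = 7.05096 + 7.0606543 = 14.1116143 amu
Δm = 14.1116143 − 13.999234 = 0.1123803 amu
Binding energy = Δm·c² = 0.1123803 × 931.5 MeV/amu = 104.682 MeV
Per nucleon: 104.682 / 14 = 7.477 MeV

7.48 MeV/nucleon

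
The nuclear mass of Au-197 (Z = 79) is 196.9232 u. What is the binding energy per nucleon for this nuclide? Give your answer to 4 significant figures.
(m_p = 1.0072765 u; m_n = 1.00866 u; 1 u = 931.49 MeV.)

7.913 MeV/nucleon

Z = 79, so N = A − Z = 197 − 79 = 118.
Σm = 79·m_p + 118·m_n = 79.5748435 + 119.02188 = 198.5967235 u
Mass defect Δm = 198.5967235 − 196.9232 = 1.6735235 u
Converting to energy: 1.6735235 u × 931.49 MeV/u = 1558.87 MeV
Per nucleon: 1558.87 / 197 = 7.913 MeV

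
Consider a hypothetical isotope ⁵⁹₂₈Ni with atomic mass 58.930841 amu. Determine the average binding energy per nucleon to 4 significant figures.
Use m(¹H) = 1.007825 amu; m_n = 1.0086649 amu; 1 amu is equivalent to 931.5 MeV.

The nucleus contains 28 protons and 59 − 28 = 31 neutrons.
Mass of separated nucleons = 28(1.007825) + 31(1.0086649) = 28.219100 + 31.2686119 = 59.4877119 amu
The mass defect is 59.4877119 − 58.930841 = 0.5568709 amu.
E_B = 0.5568709 × 931.5 = 518.725 MeV
Per nucleon: 518.725 / 59 = 8.792 MeV

8.792 MeV/nucleon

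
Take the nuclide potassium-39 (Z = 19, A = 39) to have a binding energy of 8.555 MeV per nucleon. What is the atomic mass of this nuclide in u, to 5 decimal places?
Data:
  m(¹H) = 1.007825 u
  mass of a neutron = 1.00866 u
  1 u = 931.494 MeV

Total binding energy = 39 × 8.555 = 333.645 MeV
Mass defect = 333.645 MeV / (931.494 MeV/u) = 0.3581827 u
Constituent mass = 19(1.007825) + 20(1.00866) = 39.321875 u
Atomic mass = 39.321875 − 0.3581827 = 38.9636923 u ≈ 38.96369 u (to 5 decimal places)

38.96369 u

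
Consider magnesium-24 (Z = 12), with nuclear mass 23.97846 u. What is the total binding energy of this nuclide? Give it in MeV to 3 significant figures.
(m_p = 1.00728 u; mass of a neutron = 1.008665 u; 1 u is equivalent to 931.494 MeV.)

Mass of separated nucleons = 12(1.00728) + 12(1.008665) = 12.08736 + 12.103980 = 24.191340 u
The mass defect is 24.191340 − 23.97846 = 0.212880 u.
Converting to energy: 0.212880 u × 931.494 MeV/u = 198.296 MeV

198 MeV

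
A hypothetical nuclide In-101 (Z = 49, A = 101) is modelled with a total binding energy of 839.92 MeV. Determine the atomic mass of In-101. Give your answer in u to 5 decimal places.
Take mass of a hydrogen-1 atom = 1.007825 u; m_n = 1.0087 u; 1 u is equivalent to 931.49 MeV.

100.93413 u

Mass defect = 839.92 MeV / (931.49 MeV/u) = 0.9016951 u
Constituent mass = 49(1.007825) + 52(1.0087) = 101.835825 u
Atomic mass = 101.835825 − 0.9016951 = 100.9341299 u ≈ 100.93413 u (to 5 decimal places)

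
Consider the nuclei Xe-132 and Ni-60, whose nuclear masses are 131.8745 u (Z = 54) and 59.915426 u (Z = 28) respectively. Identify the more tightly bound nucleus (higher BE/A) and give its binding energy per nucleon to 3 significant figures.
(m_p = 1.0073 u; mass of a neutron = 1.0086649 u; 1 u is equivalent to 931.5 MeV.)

Ni-60; 8.79 MeV/nucleon

Xe-132: Σm = 54(1.0073) + 78(1.0086649) = 133.0700622 u; Δm = 1.1955622 u; E_B = 1113.7 MeV; E_B/A = 8.437 MeV
Ni-60: Σm = 28(1.0073) + 32(1.0086649) = 60.4816768 u; Δm = 0.5662508 u; E_B = 527.46 MeV; E_B/A = 8.791 MeV
Ni-60 has the higher binding energy per nucleon, so it is the more tightly bound nucleus.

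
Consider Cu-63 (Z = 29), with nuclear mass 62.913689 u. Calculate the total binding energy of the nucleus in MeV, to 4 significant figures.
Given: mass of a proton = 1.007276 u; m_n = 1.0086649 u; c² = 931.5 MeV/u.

551.4 MeV

With 29 protons and 34 neutrons (A = 63):
Σm = 29·m_p + 34·m_n = 29.211004 + 34.2946066 = 63.5056106 u
The mass defect is 63.5056106 − 62.913689 = 0.5919216 u.
E_B = 0.5919216 × 931.5 = 551.375 MeV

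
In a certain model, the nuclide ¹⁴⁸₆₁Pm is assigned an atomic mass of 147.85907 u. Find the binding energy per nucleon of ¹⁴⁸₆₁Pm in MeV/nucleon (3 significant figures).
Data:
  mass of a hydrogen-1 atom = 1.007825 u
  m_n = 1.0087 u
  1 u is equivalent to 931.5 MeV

8.66 MeV/nucleon

Σm = 61·m(¹H) + 87·m_n = 61.477325 + 87.7569 = 149.234225 u
The mass defect is 149.234225 − 147.85907 = 1.375155 u.
E_B = 1.375155 × 931.5 = 1280.96 MeV
Dividing by A = 148 gives 8.655 MeV per nucleon.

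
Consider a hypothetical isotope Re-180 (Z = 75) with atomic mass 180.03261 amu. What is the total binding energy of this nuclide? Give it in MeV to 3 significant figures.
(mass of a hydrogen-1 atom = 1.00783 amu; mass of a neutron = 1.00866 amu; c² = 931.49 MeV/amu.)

1360 MeV

Mass of separated nucleons = 75(1.00783) + 105(1.00866) = 75.58725 + 105.90930 = 181.49655 amu
Δm = 181.49655 − 180.03261 = 1.46394 amu
Converting to energy: 1.46394 amu × 931.49 MeV/amu = 1363.65 MeV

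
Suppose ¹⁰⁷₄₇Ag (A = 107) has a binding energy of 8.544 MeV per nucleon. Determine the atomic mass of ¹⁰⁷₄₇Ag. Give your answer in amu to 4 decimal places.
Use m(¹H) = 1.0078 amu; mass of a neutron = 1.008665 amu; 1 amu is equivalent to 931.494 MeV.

Total binding energy = 107 × 8.544 = 914.208 MeV
Mass defect = 914.208 MeV / (931.494 MeV/amu) = 0.981443 amu
Constituent mass = 47(1.0078) + 60(1.008665) = 107.886500 amu
Atomic mass = 107.886500 − 0.981443 = 106.905057 amu ≈ 106.9051 amu (to 4 decimal places)

106.9051 amu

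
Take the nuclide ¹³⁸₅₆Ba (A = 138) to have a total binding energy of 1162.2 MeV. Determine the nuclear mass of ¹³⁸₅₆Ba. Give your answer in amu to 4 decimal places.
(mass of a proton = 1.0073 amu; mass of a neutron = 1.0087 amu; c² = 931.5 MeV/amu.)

137.8745 amu

Mass defect = 1162.2 MeV / (931.5 MeV/amu) = 1.247665 amu
Constituent mass = 56(1.0073) + 82(1.0087) = 139.1222 amu
Nuclear mass = 139.1222 − 1.247665 = 137.874535 amu ≈ 137.8745 amu (to 4 decimal places)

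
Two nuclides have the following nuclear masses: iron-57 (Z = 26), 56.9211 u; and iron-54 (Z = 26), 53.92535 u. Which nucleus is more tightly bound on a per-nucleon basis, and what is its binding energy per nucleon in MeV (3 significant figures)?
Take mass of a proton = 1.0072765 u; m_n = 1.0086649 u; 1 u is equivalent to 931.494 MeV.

iron-57: Σm = 26(1.0072765) + 31(1.0086649) = 57.4578009 u; Δm = 0.5367009 u; E_B = 499.93 MeV; E_B/A = 8.771 MeV
iron-54: Σm = 26(1.0072765) + 28(1.0086649) = 54.4318062 u; Δm = 0.5064562 u; E_B = 471.76 MeV; E_B/A = 8.736 MeV
iron-57 has the higher binding energy per nucleon, so it is the more tightly bound nucleus.

iron-57; 8.77 MeV/nucleon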